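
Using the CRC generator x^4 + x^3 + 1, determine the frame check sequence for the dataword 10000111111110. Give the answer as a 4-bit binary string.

Append 4 zeros: 100001111111100000. Divide by 11001 (XOR where the leading bit is 1):
  pos 0: 10000 XOR 11001 = 01001
  pos 1: 10011 XOR 11001 = 01010
  pos 2: 10101 XOR 11001 = 01100
  pos 3: 11001 XOR 11001 = 00000
  pos 8: 11111 XOR 11001 = 00110
  pos 10: 11000 XOR 11001 = 00001
Remainder (last 4 bits) = 1000. This is the CRC / FCS.

1000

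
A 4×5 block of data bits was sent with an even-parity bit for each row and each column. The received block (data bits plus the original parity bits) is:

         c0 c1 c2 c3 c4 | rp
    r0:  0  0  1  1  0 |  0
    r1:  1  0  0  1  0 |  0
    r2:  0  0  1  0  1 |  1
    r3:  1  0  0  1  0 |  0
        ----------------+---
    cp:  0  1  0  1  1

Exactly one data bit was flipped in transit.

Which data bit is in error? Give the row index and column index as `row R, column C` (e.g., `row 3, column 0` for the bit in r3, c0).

row 2, column 1

Recompute each row's even parity and compare to rp:
  r0: data parity 0, sent rp 0 → ok
  r1: data parity 0, sent rp 0 → ok
  r2: data parity 0, sent rp 1 → mismatch
  r3: data parity 0, sent rp 0 → ok
Recompute each column's even parity and compare to cp:
  c0: data parity 0, sent cp 0 → ok
  c1: data parity 0, sent cp 1 → mismatch
  c2: data parity 0, sent cp 0 → ok
  c3: data parity 1, sent cp 1 → ok
  c4: data parity 1, sent cp 1 → ok
Exactly one row (r2) and one column (c1) fail → the flipped bit is at their intersection.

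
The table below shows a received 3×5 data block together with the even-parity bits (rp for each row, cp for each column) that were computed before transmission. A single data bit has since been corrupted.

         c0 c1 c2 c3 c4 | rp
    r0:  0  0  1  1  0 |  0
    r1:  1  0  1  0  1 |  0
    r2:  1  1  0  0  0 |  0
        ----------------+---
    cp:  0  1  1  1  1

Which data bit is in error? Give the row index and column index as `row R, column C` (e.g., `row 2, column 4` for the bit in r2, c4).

row 1, column 2

Recompute each row's even parity and compare to rp:
  r0: data parity 0, sent rp 0 → ok
  r1: data parity 1, sent rp 0 → mismatch
  r2: data parity 0, sent rp 0 → ok
Recompute each column's even parity and compare to cp:
  c0: data parity 0, sent cp 0 → ok
  c1: data parity 1, sent cp 1 → ok
  c2: data parity 0, sent cp 1 → mismatch
  c3: data parity 1, sent cp 1 → ok
  c4: data parity 1, sent cp 1 → ok
Exactly one row (r1) and one column (c2) fail → the flipped bit is at their intersection.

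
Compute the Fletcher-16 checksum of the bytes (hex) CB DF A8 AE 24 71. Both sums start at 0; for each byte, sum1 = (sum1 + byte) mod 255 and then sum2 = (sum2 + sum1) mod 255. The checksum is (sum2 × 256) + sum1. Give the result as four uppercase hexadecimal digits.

Running sums (mod 255):
  after byte 0 (CB): sum1=203, sum2=203
  after byte 1 (DF): sum1=171, sum2=119
  after byte 2 (A8): sum1=84, sum2=203
  after byte 3 (AE): sum1=3, sum2=206
  after byte 4 (24): sum1=39, sum2=245
  after byte 5 (71): sum1=152, sum2=142
Checksum = sum2·256 + sum1 = 142·256 + 152 = 36504 = 0x8E98.

8E98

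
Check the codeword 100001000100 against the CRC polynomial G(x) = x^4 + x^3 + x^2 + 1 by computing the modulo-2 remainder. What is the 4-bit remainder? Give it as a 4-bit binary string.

Modulo-2 division of 100001000100 by 11101:
  pos 0: 10000 XOR 11101 = 01101
  pos 1: 11011 XOR 11101 = 00110
  pos 3: 11000 XOR 11101 = 00101
  pos 5: 10101 XOR 11101 = 01000
  pos 6: 10000 XOR 11101 = 01101
  pos 7: 11010 XOR 11101 = 00111
Remainder = 0111 (nonzero — an error is detected).

0111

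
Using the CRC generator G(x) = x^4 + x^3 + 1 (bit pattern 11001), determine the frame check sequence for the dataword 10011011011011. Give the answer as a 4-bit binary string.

0010

Append 4 zeros: 100110110110110000. Divide by 11001 (XOR where the leading bit is 1):
  pos 0: 10011 XOR 11001 = 01010
  pos 1: 10100 XOR 11001 = 01101
  pos 2: 11011 XOR 11001 = 00010
  pos 5: 10101 XOR 11001 = 01100
  pos 6: 11001 XOR 11001 = 00000
  pos 12: 11000 XOR 11001 = 00001
Remainder (last 4 bits) = 0010. This is the CRC / FCS.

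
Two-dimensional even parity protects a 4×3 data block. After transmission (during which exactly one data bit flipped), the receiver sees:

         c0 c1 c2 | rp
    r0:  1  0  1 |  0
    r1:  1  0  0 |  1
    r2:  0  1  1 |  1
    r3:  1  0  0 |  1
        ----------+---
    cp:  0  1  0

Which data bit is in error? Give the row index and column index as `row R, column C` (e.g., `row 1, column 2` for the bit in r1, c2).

Recompute each row's even parity and compare to rp:
  r0: data parity 0, sent rp 0 → ok
  r1: data parity 1, sent rp 1 → ok
  r2: data parity 0, sent rp 1 → mismatch
  r3: data parity 1, sent rp 1 → ok
Recompute each column's even parity and compare to cp:
  c0: data parity 1, sent cp 0 → mismatch
  c1: data parity 1, sent cp 1 → ok
  c2: data parity 0, sent cp 0 → ok
Exactly one row (r2) and one column (c0) fail → the flipped bit is at their intersection.

row 2, column 0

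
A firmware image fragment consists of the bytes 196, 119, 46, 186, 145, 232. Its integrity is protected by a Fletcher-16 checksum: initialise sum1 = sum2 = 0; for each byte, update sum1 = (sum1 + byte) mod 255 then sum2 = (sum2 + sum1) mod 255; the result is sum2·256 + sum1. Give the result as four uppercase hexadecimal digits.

E69F

Running sums (mod 255):
  after byte 0 (196): sum1=196, sum2=196
  after byte 1 (119): sum1=60, sum2=1
  after byte 2 (46): sum1=106, sum2=107
  after byte 3 (186): sum1=37, sum2=144
  after byte 4 (145): sum1=182, sum2=71
  after byte 5 (232): sum1=159, sum2=230
Checksum = sum2·256 + sum1 = 230·256 + 159 = 59039 = 0xE69F.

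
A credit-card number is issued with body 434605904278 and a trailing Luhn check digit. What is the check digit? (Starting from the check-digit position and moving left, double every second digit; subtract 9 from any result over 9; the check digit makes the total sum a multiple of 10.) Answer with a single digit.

1

Partial digits right→left: 8 7 2 4 0 9 5 0 6 4 3 4
Double every second digit counting from the check-digit position (so the 1st, 3rd, 5th, ... of the partial from the right).
  doubled (with −9 where >9): 7 4 0 1 3 6 → sum 21
  kept as-is: 7 4 9 0 4 4 → sum 28
Total = 21 + 28 = 49.
Check digit = (10 − (49 mod 10)) mod 10 = 1.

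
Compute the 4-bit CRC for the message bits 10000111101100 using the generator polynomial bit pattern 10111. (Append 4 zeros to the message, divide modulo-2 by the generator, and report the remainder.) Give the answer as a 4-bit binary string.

Append 4 zeros: 100001111011000000. Divide by 10111 (XOR where the leading bit is 1):
  pos 0: 10000 XOR 10111 = 00111
  pos 2: 11111 XOR 10111 = 01000
  pos 3: 10001 XOR 10111 = 00110
  pos 5: 11010 XOR 10111 = 01101
  pos 6: 11011 XOR 10111 = 01100
  pos 7: 11001 XOR 10111 = 01110
  pos 8: 11100 XOR 10111 = 01011
  pos 9: 10110 XOR 10111 = 00001
  pos 13: 10000 XOR 10111 = 00111
Remainder (last 4 bits) = 0111. This is the CRC / FCS.

0111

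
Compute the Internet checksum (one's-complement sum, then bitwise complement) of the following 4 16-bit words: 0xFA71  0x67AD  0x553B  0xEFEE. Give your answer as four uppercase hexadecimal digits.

58B6

One's-complement addition (fold any carry out of bit 15 back into bit 0):
  0xFA71 + 0x67AD = 0x1621E → wrap carry → 0x621F
  0x621F + 0x553B = 0x0B75A
  0xB75A + 0xEFEE = 0x1A748 → wrap carry → 0xA749
One's-complement sum = 0xA749.
Checksum = ~0xA749 & 0xFFFF = 0x58B6.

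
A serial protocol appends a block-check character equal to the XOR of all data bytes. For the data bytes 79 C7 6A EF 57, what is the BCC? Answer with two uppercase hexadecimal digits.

6C

XOR the bytes together:
  start with 0x79
  0x79 ⊕ 0xC7 = 0xBE
  0xBE ⊕ 0x6A = 0xD4
  0xD4 ⊕ 0xEF = 0x3B
  0x3B ⊕ 0x57 = 0x6C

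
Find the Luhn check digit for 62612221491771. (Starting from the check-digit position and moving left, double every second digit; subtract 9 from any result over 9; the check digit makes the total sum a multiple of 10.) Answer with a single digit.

4

Partial digits right→left: 1 7 7 1 9 4 1 2 2 2 1 6 2 6
Double every second digit counting from the check-digit position (so the 1st, 3rd, 5th, ... of the partial from the right).
  doubled (with −9 where >9): 2 5 9 2 4 2 4 → sum 28
  kept as-is: 7 1 4 2 2 6 6 → sum 28
Total = 28 + 28 = 56.
Check digit = (10 − (56 mod 10)) mod 10 = 4.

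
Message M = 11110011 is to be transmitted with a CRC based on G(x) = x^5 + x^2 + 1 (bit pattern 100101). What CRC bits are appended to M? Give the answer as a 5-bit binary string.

01101

Append 5 zeros: 1111001100000. Divide by 100101 (XOR where the leading bit is 1):
  pos 0: 111100 XOR 100101 = 011001
  pos 1: 110011 XOR 100101 = 010110
  pos 2: 101101 XOR 100101 = 001000
  pos 4: 100000 XOR 100101 = 000101
  pos 7: 101000 XOR 100101 = 001101
Remainder (last 5 bits) = 01101. This is the CRC / FCS.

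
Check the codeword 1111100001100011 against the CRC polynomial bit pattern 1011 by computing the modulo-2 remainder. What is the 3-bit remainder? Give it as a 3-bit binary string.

Modulo-2 division of 1111100001100011 by 1011:
  pos 0: 1111 XOR 1011 = 0100
  pos 1: 1001 XOR 1011 = 0010
  pos 3: 1000 XOR 1011 = 0011
  pos 5: 1100 XOR 1011 = 0111
  pos 6: 1111 XOR 1011 = 0100
  pos 7: 1001 XOR 1011 = 0010
  pos 9: 1000 XOR 1011 = 0011
  pos 11: 1101 XOR 1011 = 0110
  pos 12: 1101 XOR 1011 = 0110
Remainder = 110 (nonzero — an error is detected).

110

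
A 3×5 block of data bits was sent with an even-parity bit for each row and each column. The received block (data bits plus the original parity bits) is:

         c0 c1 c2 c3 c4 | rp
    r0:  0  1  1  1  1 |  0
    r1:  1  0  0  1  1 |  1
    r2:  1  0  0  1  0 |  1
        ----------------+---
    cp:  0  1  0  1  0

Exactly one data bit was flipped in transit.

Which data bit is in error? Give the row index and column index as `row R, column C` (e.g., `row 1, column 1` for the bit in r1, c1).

Recompute each row's even parity and compare to rp:
  r0: data parity 0, sent rp 0 → ok
  r1: data parity 1, sent rp 1 → ok
  r2: data parity 0, sent rp 1 → mismatch
Recompute each column's even parity and compare to cp:
  c0: data parity 0, sent cp 0 → ok
  c1: data parity 1, sent cp 1 → ok
  c2: data parity 1, sent cp 0 → mismatch
  c3: data parity 1, sent cp 1 → ok
  c4: data parity 0, sent cp 0 → ok
Exactly one row (r2) and one column (c2) fail → the flipped bit is at their intersection.

row 2, column 2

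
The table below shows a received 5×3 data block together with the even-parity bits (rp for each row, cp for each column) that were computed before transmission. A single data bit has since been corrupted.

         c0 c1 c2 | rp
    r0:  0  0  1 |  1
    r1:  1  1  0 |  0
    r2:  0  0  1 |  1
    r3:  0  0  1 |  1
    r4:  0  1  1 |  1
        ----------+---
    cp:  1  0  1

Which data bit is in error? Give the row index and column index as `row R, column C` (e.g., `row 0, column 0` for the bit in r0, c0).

row 4, column 2

Recompute each row's even parity and compare to rp:
  r0: data parity 1, sent rp 1 → ok
  r1: data parity 0, sent rp 0 → ok
  r2: data parity 1, sent rp 1 → ok
  r3: data parity 1, sent rp 1 → ok
  r4: data parity 0, sent rp 1 → mismatch
Recompute each column's even parity and compare to cp:
  c0: data parity 1, sent cp 1 → ok
  c1: data parity 0, sent cp 0 → ok
  c2: data parity 0, sent cp 1 → mismatch
Exactly one row (r4) and one column (c2) fail → the flipped bit is at their intersection.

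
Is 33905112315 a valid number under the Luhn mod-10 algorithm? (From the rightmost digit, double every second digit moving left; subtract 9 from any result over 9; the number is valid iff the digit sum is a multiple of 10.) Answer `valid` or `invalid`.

valid

From the right, keep odd positions and double even positions (subtract 9 from any doubled value over 9):
  doubled (positions 2,4,...): 2 4 2 0 6 → sum 14
  kept (positions 1,3,...): 5 3 1 5 9 3 → sum 26
Total = 40.
40 mod 10 = 0, so the number is valid.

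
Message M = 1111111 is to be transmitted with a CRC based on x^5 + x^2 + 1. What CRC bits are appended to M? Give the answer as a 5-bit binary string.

11010

Append 5 zeros: 111111100000. Divide by 100101 (XOR where the leading bit is 1):
  pos 0: 111111 XOR 100101 = 011010
  pos 1: 110101 XOR 100101 = 010000
  pos 2: 100000 XOR 100101 = 000101
  pos 5: 101000 XOR 100101 = 001101
Remainder (last 5 bits) = 11010. This is the CRC / FCS.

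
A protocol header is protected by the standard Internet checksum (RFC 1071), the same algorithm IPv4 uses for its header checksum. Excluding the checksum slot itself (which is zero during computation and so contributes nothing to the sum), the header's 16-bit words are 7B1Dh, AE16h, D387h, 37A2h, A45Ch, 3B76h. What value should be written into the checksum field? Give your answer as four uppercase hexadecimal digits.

EBCE

One's-complement addition (fold any carry out of bit 15 back into bit 0):
  0x7B1D + 0xAE16 = 0x12933 → wrap carry → 0x2934
  0x2934 + 0xD387 = 0x0FCBB
  0xFCBB + 0x37A2 = 0x1345D → wrap carry → 0x345E
  0x345E + 0xA45C = 0x0D8BA
  0xD8BA + 0x3B76 = 0x11430 → wrap carry → 0x1431
One's-complement sum = 0x1431.
Checksum = ~0x1431 & 0xFFFF = 0xEBCE.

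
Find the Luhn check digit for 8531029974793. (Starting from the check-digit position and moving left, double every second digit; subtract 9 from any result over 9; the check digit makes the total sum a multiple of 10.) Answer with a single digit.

Partial digits right→left: 3 9 7 4 7 9 9 2 0 1 3 5 8
Double every second digit counting from the check-digit position (so the 1st, 3rd, 5th, ... of the partial from the right).
  doubled (with −9 where >9): 6 5 5 9 0 6 7 → sum 38
  kept as-is: 9 4 9 2 1 5 → sum 30
Total = 38 + 30 = 68.
Check digit = (10 − (68 mod 10)) mod 10 = 2.

2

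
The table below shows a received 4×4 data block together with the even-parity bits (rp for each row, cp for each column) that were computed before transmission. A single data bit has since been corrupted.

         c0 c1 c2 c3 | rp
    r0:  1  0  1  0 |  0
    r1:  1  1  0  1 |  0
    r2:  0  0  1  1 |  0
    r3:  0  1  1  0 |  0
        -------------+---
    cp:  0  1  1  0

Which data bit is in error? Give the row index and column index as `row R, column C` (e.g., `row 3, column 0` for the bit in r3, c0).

row 1, column 1

Recompute each row's even parity and compare to rp:
  r0: data parity 0, sent rp 0 → ok
  r1: data parity 1, sent rp 0 → mismatch
  r2: data parity 0, sent rp 0 → ok
  r3: data parity 0, sent rp 0 → ok
Recompute each column's even parity and compare to cp:
  c0: data parity 0, sent cp 0 → ok
  c1: data parity 0, sent cp 1 → mismatch
  c2: data parity 1, sent cp 1 → ok
  c3: data parity 0, sent cp 0 → ok
Exactly one row (r1) and one column (c1) fail → the flipped bit is at their intersection.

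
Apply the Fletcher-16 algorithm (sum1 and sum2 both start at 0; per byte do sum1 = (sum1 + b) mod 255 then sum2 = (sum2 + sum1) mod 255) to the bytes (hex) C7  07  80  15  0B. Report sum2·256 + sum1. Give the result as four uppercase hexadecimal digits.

Running sums (mod 255):
  after byte 0 (C7): sum1=199, sum2=199
  after byte 1 (07): sum1=206, sum2=150
  after byte 2 (80): sum1=79, sum2=229
  after byte 3 (15): sum1=100, sum2=74
  after byte 4 (0B): sum1=111, sum2=185
Checksum = sum2·256 + sum1 = 185·256 + 111 = 47471 = 0xB96F.

B96F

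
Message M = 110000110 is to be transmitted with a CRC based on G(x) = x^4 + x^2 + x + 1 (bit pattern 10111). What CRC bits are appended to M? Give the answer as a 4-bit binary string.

Append 4 zeros: 1100001100000. Divide by 10111 (XOR where the leading bit is 1):
  pos 0: 11000 XOR 10111 = 01111
  pos 1: 11110 XOR 10111 = 01001
  pos 2: 10011 XOR 10111 = 00100
  pos 4: 10010 XOR 10111 = 00101
  pos 6: 10100 XOR 10111 = 00011
Remainder (last 4 bits) = 1100. This is the CRC / FCS.

1100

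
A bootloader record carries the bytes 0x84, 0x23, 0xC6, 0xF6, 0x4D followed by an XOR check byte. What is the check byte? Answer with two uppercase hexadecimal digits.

DA

XOR the bytes together:
  start with 0x84
  0x84 ⊕ 0x23 = 0xA7
  0xA7 ⊕ 0xC6 = 0x61
  0x61 ⊕ 0xF6 = 0x97
  0x97 ⊕ 0x4D = 0xDA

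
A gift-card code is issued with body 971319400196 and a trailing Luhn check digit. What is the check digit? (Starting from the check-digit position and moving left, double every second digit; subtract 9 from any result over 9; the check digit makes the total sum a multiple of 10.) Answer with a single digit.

Partial digits right→left: 6 9 1 0 0 4 9 1 3 1 7 9
Double every second digit counting from the check-digit position (so the 1st, 3rd, 5th, ... of the partial from the right).
  doubled (with −9 where >9): 3 2 0 9 6 5 → sum 25
  kept as-is: 9 0 4 1 1 9 → sum 24
Total = 25 + 24 = 49.
Check digit = (10 − (49 mod 10)) mod 10 = 1.

1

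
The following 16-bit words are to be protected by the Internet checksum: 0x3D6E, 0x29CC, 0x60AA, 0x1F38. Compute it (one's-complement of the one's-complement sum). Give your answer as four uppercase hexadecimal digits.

One's-complement addition (fold any carry out of bit 15 back into bit 0):
  0x3D6E + 0x29CC = 0x0673A
  0x673A + 0x60AA = 0x0C7E4
  0xC7E4 + 0x1F38 = 0x0E71C
One's-complement sum = 0xE71C.
Checksum = ~0xE71C & 0xFFFF = 0x18E3.

18E3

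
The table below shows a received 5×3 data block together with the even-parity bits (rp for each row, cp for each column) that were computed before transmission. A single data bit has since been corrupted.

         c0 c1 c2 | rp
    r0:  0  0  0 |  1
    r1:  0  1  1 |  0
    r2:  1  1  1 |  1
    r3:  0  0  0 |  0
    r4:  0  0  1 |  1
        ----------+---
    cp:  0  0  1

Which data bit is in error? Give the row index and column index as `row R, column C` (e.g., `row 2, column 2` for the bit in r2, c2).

row 0, column 0

Recompute each row's even parity and compare to rp:
  r0: data parity 0, sent rp 1 → mismatch
  r1: data parity 0, sent rp 0 → ok
  r2: data parity 1, sent rp 1 → ok
  r3: data parity 0, sent rp 0 → ok
  r4: data parity 1, sent rp 1 → ok
Recompute each column's even parity and compare to cp:
  c0: data parity 1, sent cp 0 → mismatch
  c1: data parity 0, sent cp 0 → ok
  c2: data parity 1, sent cp 1 → ok
Exactly one row (r0) and one column (c0) fail → the flipped bit is at their intersection.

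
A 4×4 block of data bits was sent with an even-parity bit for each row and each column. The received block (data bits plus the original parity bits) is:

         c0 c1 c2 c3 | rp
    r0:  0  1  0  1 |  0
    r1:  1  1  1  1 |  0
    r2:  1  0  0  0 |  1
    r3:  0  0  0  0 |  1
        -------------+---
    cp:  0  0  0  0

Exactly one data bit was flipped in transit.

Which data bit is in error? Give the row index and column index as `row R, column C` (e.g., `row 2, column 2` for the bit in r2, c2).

row 3, column 2

Recompute each row's even parity and compare to rp:
  r0: data parity 0, sent rp 0 → ok
  r1: data parity 0, sent rp 0 → ok
  r2: data parity 1, sent rp 1 → ok
  r3: data parity 0, sent rp 1 → mismatch
Recompute each column's even parity and compare to cp:
  c0: data parity 0, sent cp 0 → ok
  c1: data parity 0, sent cp 0 → ok
  c2: data parity 1, sent cp 0 → mismatch
  c3: data parity 0, sent cp 0 → ok
Exactly one row (r3) and one column (c2) fail → the flipped bit is at their intersection.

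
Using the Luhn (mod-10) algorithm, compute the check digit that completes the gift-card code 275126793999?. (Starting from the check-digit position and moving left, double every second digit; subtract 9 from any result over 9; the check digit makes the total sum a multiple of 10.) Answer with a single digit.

5

Partial digits right→left: 9 9 9 3 9 7 6 2 1 5 7 2
Double every second digit counting from the check-digit position (so the 1st, 3rd, 5th, ... of the partial from the right).
  doubled (with −9 where >9): 9 9 9 3 2 5 → sum 37
  kept as-is: 9 3 7 2 5 2 → sum 28
Total = 37 + 28 = 65.
Check digit = (10 − (65 mod 10)) mod 10 = 5.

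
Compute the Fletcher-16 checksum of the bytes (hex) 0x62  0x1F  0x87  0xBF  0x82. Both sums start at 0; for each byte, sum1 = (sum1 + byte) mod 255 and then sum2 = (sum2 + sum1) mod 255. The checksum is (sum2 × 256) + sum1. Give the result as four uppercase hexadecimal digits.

014B

Running sums (mod 255):
  after byte 0 (0x62): sum1=98, sum2=98
  after byte 1 (0x1F): sum1=129, sum2=227
  after byte 2 (0x87): sum1=9, sum2=236
  after byte 3 (0xBF): sum1=200, sum2=181
  after byte 4 (0x82): sum1=75, sum2=1
Checksum = sum2·256 + sum1 = 1·256 + 75 = 331 = 0x014B.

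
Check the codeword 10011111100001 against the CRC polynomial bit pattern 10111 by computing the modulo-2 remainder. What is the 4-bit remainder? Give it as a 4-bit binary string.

0000

Modulo-2 division of 10011111100001 by 10111:
  pos 0: 10011 XOR 10111 = 00100
  pos 2: 10011 XOR 10111 = 00100
  pos 4: 10011 XOR 10111 = 00100
  pos 6: 10000 XOR 10111 = 00111
  pos 8: 11100 XOR 10111 = 01011
  pos 9: 10111 XOR 10111 = 00000
Remainder = 0000 (zero — the frame passes the CRC check).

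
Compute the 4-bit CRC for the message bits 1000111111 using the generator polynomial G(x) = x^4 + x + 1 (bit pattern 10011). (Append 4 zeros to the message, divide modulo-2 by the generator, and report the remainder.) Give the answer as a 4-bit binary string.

0000

Append 4 zeros: 10001111110000. Divide by 10011 (XOR where the leading bit is 1):
  pos 0: 10001 XOR 10011 = 00010
  pos 3: 10111 XOR 10011 = 00100
  pos 5: 10011 XOR 10011 = 00000
Remainder (last 4 bits) = 0000. This is the CRC / FCS.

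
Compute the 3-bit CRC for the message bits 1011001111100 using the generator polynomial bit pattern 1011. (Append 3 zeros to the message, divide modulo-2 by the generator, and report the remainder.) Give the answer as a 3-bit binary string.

101

Append 3 zeros: 1011001111100000. Divide by 1011 (XOR where the leading bit is 1):
  pos 0: 1011 XOR 1011 = 0000
  pos 6: 1111 XOR 1011 = 0100
  pos 7: 1001 XOR 1011 = 0010
  pos 9: 1000 XOR 1011 = 0011
  pos 11: 1100 XOR 1011 = 0111
  pos 12: 1110 XOR 1011 = 0101
Remainder (last 3 bits) = 101. This is the CRC / FCS.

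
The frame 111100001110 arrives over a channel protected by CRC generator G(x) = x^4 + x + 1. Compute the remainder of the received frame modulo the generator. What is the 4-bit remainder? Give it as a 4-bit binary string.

1000

Modulo-2 division of 111100001110 by 10011:
  pos 0: 11110 XOR 10011 = 01101
  pos 1: 11010 XOR 10011 = 01001
  pos 2: 10010 XOR 10011 = 00001
  pos 6: 10111 XOR 10011 = 00100
Remainder = 1000 (nonzero — an error is detected).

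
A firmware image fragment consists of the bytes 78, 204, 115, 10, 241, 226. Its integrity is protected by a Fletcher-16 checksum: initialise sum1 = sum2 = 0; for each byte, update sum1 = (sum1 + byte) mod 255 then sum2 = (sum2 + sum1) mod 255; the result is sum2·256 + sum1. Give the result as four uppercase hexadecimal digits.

886D

Running sums (mod 255):
  after byte 0 (78): sum1=78, sum2=78
  after byte 1 (204): sum1=27, sum2=105
  after byte 2 (115): sum1=142, sum2=247
  after byte 3 (10): sum1=152, sum2=144
  after byte 4 (241): sum1=138, sum2=27
  after byte 5 (226): sum1=109, sum2=136
Checksum = sum2·256 + sum1 = 136·256 + 109 = 34925 = 0x886D.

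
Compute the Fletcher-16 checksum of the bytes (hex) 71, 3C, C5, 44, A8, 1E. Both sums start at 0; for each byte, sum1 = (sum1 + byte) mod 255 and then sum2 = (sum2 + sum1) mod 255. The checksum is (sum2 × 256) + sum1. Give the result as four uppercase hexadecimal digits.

297E

Running sums (mod 255):
  after byte 0 (71): sum1=113, sum2=113
  after byte 1 (3C): sum1=173, sum2=31
  after byte 2 (C5): sum1=115, sum2=146
  after byte 3 (44): sum1=183, sum2=74
  after byte 4 (A8): sum1=96, sum2=170
  after byte 5 (1E): sum1=126, sum2=41
Checksum = sum2·256 + sum1 = 41·256 + 126 = 10622 = 0x297E.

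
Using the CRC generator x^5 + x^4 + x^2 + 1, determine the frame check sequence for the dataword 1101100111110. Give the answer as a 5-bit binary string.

01101

Append 5 zeros: 110110011111000000. Divide by 110101 (XOR where the leading bit is 1):
  pos 0: 110110 XOR 110101 = 000011
  pos 4: 110111 XOR 110101 = 000010
  pos 8: 101100 XOR 110101 = 011001
  pos 9: 110010 XOR 110101 = 000111
  pos 12: 111000 XOR 110101 = 001101
Remainder (last 5 bits) = 01101. This is the CRC / FCS.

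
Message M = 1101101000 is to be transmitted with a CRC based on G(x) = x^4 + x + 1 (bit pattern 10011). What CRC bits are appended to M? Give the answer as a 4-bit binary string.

Append 4 zeros: 11011010000000. Divide by 10011 (XOR where the leading bit is 1):
  pos 0: 11011 XOR 10011 = 01000
  pos 1: 10000 XOR 10011 = 00011
  pos 4: 11100 XOR 10011 = 01111
  pos 5: 11110 XOR 10011 = 01101
  pos 6: 11010 XOR 10011 = 01001
  pos 7: 10010 XOR 10011 = 00001
Remainder (last 4 bits) = 0100. This is the CRC / FCS.

0100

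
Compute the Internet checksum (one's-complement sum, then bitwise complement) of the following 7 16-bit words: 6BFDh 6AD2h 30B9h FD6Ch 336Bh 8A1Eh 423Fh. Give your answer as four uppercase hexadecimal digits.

One's-complement addition (fold any carry out of bit 15 back into bit 0):
  0x6BFD + 0x6AD2 = 0x0D6CF
  0xD6CF + 0x30B9 = 0x10788 → wrap carry → 0x0789
  0x0789 + 0xFD6C = 0x104F5 → wrap carry → 0x04F6
  0x04F6 + 0x336B = 0x03861
  0x3861 + 0x8A1E = 0x0C27F
  0xC27F + 0x423F = 0x104BE → wrap carry → 0x04BF
One's-complement sum = 0x04BF.
Checksum = ~0x04BF & 0xFFFF = 0xFB40.

FB40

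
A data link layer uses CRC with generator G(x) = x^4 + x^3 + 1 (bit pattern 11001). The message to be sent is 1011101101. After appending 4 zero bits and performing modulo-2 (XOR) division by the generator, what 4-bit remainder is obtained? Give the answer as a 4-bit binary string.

Append 4 zeros: 10111011010000. Divide by 11001 (XOR where the leading bit is 1):
  pos 0: 10111 XOR 11001 = 01110
  pos 1: 11100 XOR 11001 = 00101
  pos 3: 10111 XOR 11001 = 01110
  pos 4: 11100 XOR 11001 = 00101
  pos 6: 10110 XOR 11001 = 01111
  pos 7: 11110 XOR 11001 = 00111
  pos 9: 11100 XOR 11001 = 00101
Remainder (last 4 bits) = 0101. This is the CRC / FCS.

0101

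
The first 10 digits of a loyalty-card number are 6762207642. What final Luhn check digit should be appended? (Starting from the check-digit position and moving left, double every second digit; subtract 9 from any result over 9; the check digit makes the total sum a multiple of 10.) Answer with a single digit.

9

Partial digits right→left: 2 4 6 7 0 2 2 6 7 6
Double every second digit counting from the check-digit position (so the 1st, 3rd, 5th, ... of the partial from the right).
  doubled (with −9 where >9): 4 3 0 4 5 → sum 16
  kept as-is: 4 7 2 6 6 → sum 25
Total = 16 + 25 = 41.
Check digit = (10 − (41 mod 10)) mod 10 = 9.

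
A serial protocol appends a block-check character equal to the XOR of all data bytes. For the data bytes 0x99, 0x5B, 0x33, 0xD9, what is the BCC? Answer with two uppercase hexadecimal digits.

XOR the bytes together:
  start with 0x99
  0x99 ⊕ 0x5B = 0xC2
  0xC2 ⊕ 0x33 = 0xF1
  0xF1 ⊕ 0xD9 = 0x28

28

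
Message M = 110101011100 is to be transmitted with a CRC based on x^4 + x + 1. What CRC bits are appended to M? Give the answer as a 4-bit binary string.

0010

Append 4 zeros: 1101010111000000. Divide by 10011 (XOR where the leading bit is 1):
  pos 0: 11010 XOR 10011 = 01001
  pos 1: 10011 XOR 10011 = 00000
  pos 7: 11100 XOR 10011 = 01111
  pos 8: 11110 XOR 10011 = 01101
  pos 9: 11010 XOR 10011 = 01001
  pos 10: 10010 XOR 10011 = 00001
Remainder (last 4 bits) = 0010. This is the CRC / FCS.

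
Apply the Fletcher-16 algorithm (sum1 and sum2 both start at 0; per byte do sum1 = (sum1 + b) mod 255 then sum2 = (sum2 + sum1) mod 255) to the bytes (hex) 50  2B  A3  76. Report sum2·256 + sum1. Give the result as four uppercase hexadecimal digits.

Running sums (mod 255):
  after byte 0 (50): sum1=80, sum2=80
  after byte 1 (2B): sum1=123, sum2=203
  after byte 2 (A3): sum1=31, sum2=234
  after byte 3 (76): sum1=149, sum2=128
Checksum = sum2·256 + sum1 = 128·256 + 149 = 32917 = 0x8095.

8095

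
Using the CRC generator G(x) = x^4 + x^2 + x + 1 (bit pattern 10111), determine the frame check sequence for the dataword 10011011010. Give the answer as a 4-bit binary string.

0011

Append 4 zeros: 100110110100000. Divide by 10111 (XOR where the leading bit is 1):
  pos 0: 10011 XOR 10111 = 00100
  pos 2: 10001 XOR 10111 = 00110
  pos 4: 11010 XOR 10111 = 01101
  pos 5: 11011 XOR 10111 = 01100
  pos 6: 11000 XOR 10111 = 01111
  pos 7: 11110 XOR 10111 = 01001
  pos 8: 10010 XOR 10111 = 00101
  pos 10: 10100 XOR 10111 = 00011
Remainder (last 4 bits) = 0011. This is the CRC / FCS.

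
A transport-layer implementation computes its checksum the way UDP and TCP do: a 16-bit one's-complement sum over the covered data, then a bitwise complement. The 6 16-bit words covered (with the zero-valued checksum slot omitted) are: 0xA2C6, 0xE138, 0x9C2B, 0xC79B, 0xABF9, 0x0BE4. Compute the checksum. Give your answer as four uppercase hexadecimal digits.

605B

One's-complement addition (fold any carry out of bit 15 back into bit 0):
  0xA2C6 + 0xE138 = 0x183FE → wrap carry → 0x83FF
  0x83FF + 0x9C2B = 0x1202A → wrap carry → 0x202B
  0x202B + 0xC79B = 0x0E7C6
  0xE7C6 + 0xABF9 = 0x193BF → wrap carry → 0x93C0
  0x93C0 + 0x0BE4 = 0x09FA4
One's-complement sum = 0x9FA4.
Checksum = ~0x9FA4 & 0xFFFF = 0x605B.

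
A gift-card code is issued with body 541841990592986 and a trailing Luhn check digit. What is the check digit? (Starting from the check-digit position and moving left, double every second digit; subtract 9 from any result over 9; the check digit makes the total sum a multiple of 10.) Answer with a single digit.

2

Partial digits right→left: 6 8 9 2 9 5 0 9 9 1 4 8 1 4 5
Double every second digit counting from the check-digit position (so the 1st, 3rd, 5th, ... of the partial from the right).
  doubled (with −9 where >9): 3 9 9 0 9 8 2 1 → sum 41
  kept as-is: 8 2 5 9 1 8 4 → sum 37
Total = 41 + 37 = 78.
Check digit = (10 − (78 mod 10)) mod 10 = 2.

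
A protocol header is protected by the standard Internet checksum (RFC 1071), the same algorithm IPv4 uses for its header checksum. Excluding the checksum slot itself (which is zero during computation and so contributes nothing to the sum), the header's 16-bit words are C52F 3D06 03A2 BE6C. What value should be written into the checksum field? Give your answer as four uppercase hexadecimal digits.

One's-complement addition (fold any carry out of bit 15 back into bit 0):
  0xC52F + 0x3D06 = 0x10235 → wrap carry → 0x0236
  0x0236 + 0x03A2 = 0x005D8
  0x05D8 + 0xBE6C = 0x0C444
One's-complement sum = 0xC444.
Checksum = ~0xC444 & 0xFFFF = 0x3BBB.

3BBB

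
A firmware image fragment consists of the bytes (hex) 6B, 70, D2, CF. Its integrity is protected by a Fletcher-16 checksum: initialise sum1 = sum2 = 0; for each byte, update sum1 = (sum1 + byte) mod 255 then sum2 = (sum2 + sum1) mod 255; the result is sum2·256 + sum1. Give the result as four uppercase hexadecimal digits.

747E

Running sums (mod 255):
  after byte 0 (6B): sum1=107, sum2=107
  after byte 1 (70): sum1=219, sum2=71
  after byte 2 (D2): sum1=174, sum2=245
  after byte 3 (CF): sum1=126, sum2=116
Checksum = sum2·256 + sum1 = 116·256 + 126 = 29822 = 0x747E.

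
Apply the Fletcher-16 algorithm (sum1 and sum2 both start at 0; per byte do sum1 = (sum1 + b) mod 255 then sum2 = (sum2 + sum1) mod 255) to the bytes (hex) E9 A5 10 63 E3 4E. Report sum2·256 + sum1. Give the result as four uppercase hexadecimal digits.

3835

Running sums (mod 255):
  after byte 0 (E9): sum1=233, sum2=233
  after byte 1 (A5): sum1=143, sum2=121
  after byte 2 (10): sum1=159, sum2=25
  after byte 3 (63): sum1=3, sum2=28
  after byte 4 (E3): sum1=230, sum2=3
  after byte 5 (4E): sum1=53, sum2=56
Checksum = sum2·256 + sum1 = 56·256 + 53 = 14389 = 0x3835.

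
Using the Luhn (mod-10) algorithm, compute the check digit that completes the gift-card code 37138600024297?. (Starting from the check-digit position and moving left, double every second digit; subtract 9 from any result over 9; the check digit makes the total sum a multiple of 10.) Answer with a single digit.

8

Partial digits right→left: 7 9 2 4 2 0 0 0 6 8 3 1 7 3
Double every second digit counting from the check-digit position (so the 1st, 3rd, 5th, ... of the partial from the right).
  doubled (with −9 where >9): 5 4 4 0 3 6 5 → sum 27
  kept as-is: 9 4 0 0 8 1 3 → sum 25
Total = 27 + 25 = 52.
Check digit = (10 − (52 mod 10)) mod 10 = 8.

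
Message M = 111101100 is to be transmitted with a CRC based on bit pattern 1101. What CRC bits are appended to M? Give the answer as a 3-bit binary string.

001

Append 3 zeros: 111101100000. Divide by 1101 (XOR where the leading bit is 1):
  pos 0: 1111 XOR 1101 = 0010
  pos 2: 1001 XOR 1101 = 0100
  pos 3: 1001 XOR 1101 = 0100
  pos 4: 1000 XOR 1101 = 0101
  pos 5: 1010 XOR 1101 = 0111
  pos 6: 1110 XOR 1101 = 0011
  pos 8: 1100 XOR 1101 = 0001
Remainder (last 3 bits) = 001. This is the CRC / FCS.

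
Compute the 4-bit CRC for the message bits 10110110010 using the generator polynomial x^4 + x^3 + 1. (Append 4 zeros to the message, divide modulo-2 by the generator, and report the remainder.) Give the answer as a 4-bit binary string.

Append 4 zeros: 101101100100000. Divide by 11001 (XOR where the leading bit is 1):
  pos 0: 10110 XOR 11001 = 01111
  pos 1: 11111 XOR 11001 = 00110
  pos 3: 11010 XOR 11001 = 00011
  pos 6: 11010 XOR 11001 = 00011
  pos 9: 11000 XOR 11001 = 00001
Remainder (last 4 bits) = 0010. This is the CRC / FCS.

0010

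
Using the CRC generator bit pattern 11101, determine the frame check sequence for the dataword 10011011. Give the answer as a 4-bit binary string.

0100

Append 4 zeros: 100110110000. Divide by 11101 (XOR where the leading bit is 1):
  pos 0: 10011 XOR 11101 = 01110
  pos 1: 11100 XOR 11101 = 00001
  pos 5: 11100 XOR 11101 = 00001
Remainder (last 4 bits) = 0100. This is the CRC / FCS.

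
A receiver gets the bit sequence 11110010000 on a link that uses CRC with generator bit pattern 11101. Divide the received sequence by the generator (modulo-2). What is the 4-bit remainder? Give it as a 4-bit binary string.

0010

Modulo-2 division of 11110010000 by 11101:
  pos 0: 11110 XOR 11101 = 00011
  pos 3: 11010 XOR 11101 = 00111
  pos 5: 11100 XOR 11101 = 00001
Remainder = 0010 (nonzero — an error is detected).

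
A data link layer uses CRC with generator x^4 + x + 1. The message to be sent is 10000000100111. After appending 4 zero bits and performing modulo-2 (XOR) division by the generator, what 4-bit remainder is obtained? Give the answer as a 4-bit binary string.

0111

Append 4 zeros: 100000001001110000. Divide by 10011 (XOR where the leading bit is 1):
  pos 0: 10000 XOR 10011 = 00011
  pos 3: 11000 XOR 10011 = 01011
  pos 4: 10111 XOR 10011 = 00100
  pos 6: 10000 XOR 10011 = 00011
  pos 9: 11111 XOR 10011 = 01100
  pos 10: 11000 XOR 10011 = 01011
  pos 11: 10110 XOR 10011 = 00101
  pos 13: 10100 XOR 10011 = 00111
Remainder (last 4 bits) = 0111. This is the CRC / FCS.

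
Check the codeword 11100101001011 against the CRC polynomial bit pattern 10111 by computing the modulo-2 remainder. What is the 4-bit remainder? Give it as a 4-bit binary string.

Modulo-2 division of 11100101001011 by 10111:
  pos 0: 11100 XOR 10111 = 01011
  pos 1: 10111 XOR 10111 = 00000
  pos 7: 10010 XOR 10111 = 00101
  pos 9: 10111 XOR 10111 = 00000
Remainder = 0000 (zero — the frame passes the CRC check).

0000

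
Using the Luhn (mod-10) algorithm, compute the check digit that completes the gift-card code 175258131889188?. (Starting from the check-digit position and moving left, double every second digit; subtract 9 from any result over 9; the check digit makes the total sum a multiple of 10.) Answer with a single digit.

Partial digits right→left: 8 8 1 9 8 8 1 3 1 8 5 2 5 7 1
Double every second digit counting from the check-digit position (so the 1st, 3rd, 5th, ... of the partial from the right).
  doubled (with −9 where >9): 7 2 7 2 2 1 1 2 → sum 24
  kept as-is: 8 9 8 3 8 2 7 → sum 45
Total = 24 + 45 = 69.
Check digit = (10 − (69 mod 10)) mod 10 = 1.

1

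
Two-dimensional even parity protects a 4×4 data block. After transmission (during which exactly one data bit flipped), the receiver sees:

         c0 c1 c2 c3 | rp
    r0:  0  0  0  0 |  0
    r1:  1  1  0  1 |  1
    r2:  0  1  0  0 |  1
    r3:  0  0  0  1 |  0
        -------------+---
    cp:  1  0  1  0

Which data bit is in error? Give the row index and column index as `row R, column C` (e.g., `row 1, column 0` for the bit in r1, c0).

Recompute each row's even parity and compare to rp:
  r0: data parity 0, sent rp 0 → ok
  r1: data parity 1, sent rp 1 → ok
  r2: data parity 1, sent rp 1 → ok
  r3: data parity 1, sent rp 0 → mismatch
Recompute each column's even parity and compare to cp:
  c0: data parity 1, sent cp 1 → ok
  c1: data parity 0, sent cp 0 → ok
  c2: data parity 0, sent cp 1 → mismatch
  c3: data parity 0, sent cp 0 → ok
Exactly one row (r3) and one column (c2) fail → the flipped bit is at their intersection.

row 3, column 2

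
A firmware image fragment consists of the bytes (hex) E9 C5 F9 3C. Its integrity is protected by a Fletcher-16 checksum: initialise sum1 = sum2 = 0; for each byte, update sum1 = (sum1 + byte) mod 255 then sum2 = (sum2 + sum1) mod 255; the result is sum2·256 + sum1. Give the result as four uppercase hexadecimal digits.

Running sums (mod 255):
  after byte 0 (E9): sum1=233, sum2=233
  after byte 1 (C5): sum1=175, sum2=153
  after byte 2 (F9): sum1=169, sum2=67
  after byte 3 (3C): sum1=229, sum2=41
Checksum = sum2·256 + sum1 = 41·256 + 229 = 10725 = 0x29E5.

29E5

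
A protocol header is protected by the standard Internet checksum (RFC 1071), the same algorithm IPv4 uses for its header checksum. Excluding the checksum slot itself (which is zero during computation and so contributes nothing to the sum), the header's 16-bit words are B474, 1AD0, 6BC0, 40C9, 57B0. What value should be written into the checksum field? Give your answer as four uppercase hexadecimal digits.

2C81

One's-complement addition (fold any carry out of bit 15 back into bit 0):
  0xB474 + 0x1AD0 = 0x0CF44
  0xCF44 + 0x6BC0 = 0x13B04 → wrap carry → 0x3B05
  0x3B05 + 0x40C9 = 0x07BCE
  0x7BCE + 0x57B0 = 0x0D37E
One's-complement sum = 0xD37E.
Checksum = ~0xD37E & 0xFFFF = 0x2C81.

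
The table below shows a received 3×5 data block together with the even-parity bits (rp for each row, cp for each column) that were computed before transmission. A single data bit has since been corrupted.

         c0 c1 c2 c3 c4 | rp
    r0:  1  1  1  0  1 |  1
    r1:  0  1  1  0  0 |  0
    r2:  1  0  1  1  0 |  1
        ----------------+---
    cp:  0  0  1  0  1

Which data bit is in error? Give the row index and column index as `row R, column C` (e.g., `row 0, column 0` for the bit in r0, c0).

Recompute each row's even parity and compare to rp:
  r0: data parity 0, sent rp 1 → mismatch
  r1: data parity 0, sent rp 0 → ok
  r2: data parity 1, sent rp 1 → ok
Recompute each column's even parity and compare to cp:
  c0: data parity 0, sent cp 0 → ok
  c1: data parity 0, sent cp 0 → ok
  c2: data parity 1, sent cp 1 → ok
  c3: data parity 1, sent cp 0 → mismatch
  c4: data parity 1, sent cp 1 → ok
Exactly one row (r0) and one column (c3) fail → the flipped bit is at their intersection.

row 0, column 3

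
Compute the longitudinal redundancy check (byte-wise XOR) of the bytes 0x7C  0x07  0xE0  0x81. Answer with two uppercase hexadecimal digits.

1A

XOR the bytes together:
  start with 0x7C
  0x7C ⊕ 0x07 = 0x7B
  0x7B ⊕ 0xE0 = 0x9B
  0x9B ⊕ 0x81 = 0x1A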